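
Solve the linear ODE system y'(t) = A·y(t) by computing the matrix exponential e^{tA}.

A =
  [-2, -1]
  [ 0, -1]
e^{tA} =
  [exp(-2*t), -exp(-t) + exp(-2*t)]
  [0, exp(-t)]

Strategy: write A = P · J · P⁻¹ where J is a Jordan canonical form, so e^{tA} = P · e^{tJ} · P⁻¹, and e^{tJ} can be computed block-by-block.

A has Jordan form
J =
  [-2,  0]
  [ 0, -1]
(up to reordering of blocks).

Per-block formulas:
  For a 1×1 block at λ = -1: exp(t · [-1]) = [e^(-1t)].
  For a 1×1 block at λ = -2: exp(t · [-2]) = [e^(-2t)].

After assembling e^{tJ} and conjugating by P, we get:

e^{tA} =
  [exp(-2*t), -exp(-t) + exp(-2*t)]
  [0, exp(-t)]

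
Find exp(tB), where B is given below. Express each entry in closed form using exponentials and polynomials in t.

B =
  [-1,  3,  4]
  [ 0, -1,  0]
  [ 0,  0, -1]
e^{tB} =
  [exp(-t), 3*t*exp(-t), 4*t*exp(-t)]
  [0, exp(-t), 0]
  [0, 0, exp(-t)]

Strategy: write B = P · J · P⁻¹ where J is a Jordan canonical form, so e^{tB} = P · e^{tJ} · P⁻¹, and e^{tJ} can be computed block-by-block.

B has Jordan form
J =
  [-1,  1,  0]
  [ 0, -1,  0]
  [ 0,  0, -1]
(up to reordering of blocks).

Per-block formulas:
  For a 1×1 block at λ = -1: exp(t · [-1]) = [e^(-1t)].
  For a 2×2 Jordan block J_2(-1): exp(t · J_2(-1)) = e^(-1t)·(I + t·N), where N is the 2×2 nilpotent shift.

After assembling e^{tJ} and conjugating by P, we get:

e^{tB} =
  [exp(-t), 3*t*exp(-t), 4*t*exp(-t)]
  [0, exp(-t), 0]
  [0, 0, exp(-t)]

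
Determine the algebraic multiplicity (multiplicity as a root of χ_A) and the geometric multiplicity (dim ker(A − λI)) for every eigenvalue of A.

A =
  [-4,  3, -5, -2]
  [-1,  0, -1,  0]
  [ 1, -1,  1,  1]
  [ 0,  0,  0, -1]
λ = -1: alg = 4, geom = 2

Step 1 — factor the characteristic polynomial to read off the algebraic multiplicities:
  χ_A(x) = (x + 1)^4

Step 2 — compute geometric multiplicities via the rank-nullity identity g(λ) = n − rank(A − λI):
  rank(A − (-1)·I) = 2, so dim ker(A − (-1)·I) = n − 2 = 2

Summary:
  λ = -1: algebraic multiplicity = 4, geometric multiplicity = 2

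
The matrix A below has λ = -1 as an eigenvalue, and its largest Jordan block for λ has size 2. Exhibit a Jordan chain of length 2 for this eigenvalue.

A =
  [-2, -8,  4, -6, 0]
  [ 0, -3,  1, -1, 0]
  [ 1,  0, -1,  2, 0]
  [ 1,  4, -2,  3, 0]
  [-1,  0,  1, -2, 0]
A Jordan chain for λ = -1 of length 2:
v_1 = (-8, -2, 0, 4, 0)ᵀ
v_2 = (0, 1, 0, 0, 0)ᵀ

Let N = A − (-1)·I. We want v_2 with N^2 v_2 = 0 but N^1 v_2 ≠ 0; then v_{j-1} := N · v_j for j = 2, …, 2.

Pick v_2 = (0, 1, 0, 0, 0)ᵀ.
Then v_1 = N · v_2 = (-8, -2, 0, 4, 0)ᵀ.

Sanity check: (A − (-1)·I) v_1 = (0, 0, 0, 0, 0)ᵀ = 0. ✓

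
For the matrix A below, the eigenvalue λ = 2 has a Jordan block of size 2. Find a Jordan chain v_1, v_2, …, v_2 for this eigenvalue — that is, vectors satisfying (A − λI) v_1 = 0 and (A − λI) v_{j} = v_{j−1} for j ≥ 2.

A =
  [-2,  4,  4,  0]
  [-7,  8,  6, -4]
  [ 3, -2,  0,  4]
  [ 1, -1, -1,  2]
A Jordan chain for λ = 2 of length 2:
v_1 = (-4, -7, 3, 1)ᵀ
v_2 = (1, 0, 0, 0)ᵀ

Let N = A − (2)·I. We want v_2 with N^2 v_2 = 0 but N^1 v_2 ≠ 0; then v_{j-1} := N · v_j for j = 2, …, 2.

Pick v_2 = (1, 0, 0, 0)ᵀ.
Then v_1 = N · v_2 = (-4, -7, 3, 1)ᵀ.

Sanity check: (A − (2)·I) v_1 = (0, 0, 0, 0)ᵀ = 0. ✓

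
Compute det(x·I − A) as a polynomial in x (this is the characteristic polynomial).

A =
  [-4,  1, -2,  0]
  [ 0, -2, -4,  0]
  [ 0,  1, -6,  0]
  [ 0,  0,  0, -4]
x^4 + 16*x^3 + 96*x^2 + 256*x + 256

Expanding det(x·I − A) (e.g. by cofactor expansion or by noting that A is similar to its Jordan form J, which has the same characteristic polynomial as A) gives
  χ_A(x) = x^4 + 16*x^3 + 96*x^2 + 256*x + 256
which factors as (x + 4)^4. The eigenvalues (with algebraic multiplicities) are λ = -4 with multiplicity 4.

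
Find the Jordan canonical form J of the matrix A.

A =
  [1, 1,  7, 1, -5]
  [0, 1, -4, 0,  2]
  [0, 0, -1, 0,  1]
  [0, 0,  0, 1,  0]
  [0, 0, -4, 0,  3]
J_3(1) ⊕ J_1(1) ⊕ J_1(1)

The characteristic polynomial is
  det(x·I − A) = x^5 - 5*x^4 + 10*x^3 - 10*x^2 + 5*x - 1 = (x - 1)^5

Eigenvalues and multiplicities (the geometric multiplicity of λ is n − rank(A − λI), which equals the number of Jordan blocks for λ):
  λ = 1: algebraic multiplicity = 5, geometric multiplicity = 3

Determining the block sizes for each eigenvalue:
  λ = 1: with am = 5 and gm = 3, the partition is not yet determined (e.g. several partitions of 5 into 3 parts exist). Let N = A − (1)·I. Computing rank(N^1) = 2, rank(N^2) = 1, rank(N^3) = 0; the number of blocks of size ≥ j is rank(N^{j−1}) − rank(N^j), giving [3, 1, 1]. So we have 1 block(s) of size 3, 2 block(s) of size 1 → block sizes [3, 1, 1]

Assembling the blocks gives a Jordan form
J =
  [1, 1, 0, 0, 0]
  [0, 1, 1, 0, 0]
  [0, 0, 1, 0, 0]
  [0, 0, 0, 1, 0]
  [0, 0, 0, 0, 1]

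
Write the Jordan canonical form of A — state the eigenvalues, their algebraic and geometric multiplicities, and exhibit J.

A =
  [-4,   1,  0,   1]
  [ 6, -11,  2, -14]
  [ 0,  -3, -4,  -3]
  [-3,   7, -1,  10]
J_3(-4) ⊕ J_1(3)

The characteristic polynomial is
  det(x·I − A) = x^4 + 9*x^3 + 12*x^2 - 80*x - 192 = (x - 3)*(x + 4)^3

Eigenvalues and multiplicities (the geometric multiplicity of λ is n − rank(A − λI), which equals the number of Jordan blocks for λ):
  λ = -4: algebraic multiplicity = 3, geometric multiplicity = 1
  λ = 3: algebraic multiplicity = 1, geometric multiplicity = 1

Determining the block sizes for each eigenvalue:
  λ = -4: one block (gm = 1), so the single block has size am = 3 → block sizes [3]
  λ = 3: one block (gm = 1), so the single block has size am = 1 → block sizes [1]

Assembling the blocks gives a Jordan form
J =
  [-4,  1,  0, 0]
  [ 0, -4,  1, 0]
  [ 0,  0, -4, 0]
  [ 0,  0,  0, 3]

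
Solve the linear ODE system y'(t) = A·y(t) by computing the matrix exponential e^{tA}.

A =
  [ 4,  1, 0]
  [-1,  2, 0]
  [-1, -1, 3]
e^{tA} =
  [t*exp(3*t) + exp(3*t), t*exp(3*t), 0]
  [-t*exp(3*t), -t*exp(3*t) + exp(3*t), 0]
  [-t*exp(3*t), -t*exp(3*t), exp(3*t)]

Strategy: write A = P · J · P⁻¹ where J is a Jordan canonical form, so e^{tA} = P · e^{tJ} · P⁻¹, and e^{tJ} can be computed block-by-block.

A has Jordan form
J =
  [3, 1, 0]
  [0, 3, 0]
  [0, 0, 3]
(up to reordering of blocks).

Per-block formulas:
  For a 2×2 Jordan block J_2(3): exp(t · J_2(3)) = e^(3t)·(I + t·N), where N is the 2×2 nilpotent shift.
  For a 1×1 block at λ = 3: exp(t · [3]) = [e^(3t)].

After assembling e^{tJ} and conjugating by P, we get:

e^{tA} =
  [t*exp(3*t) + exp(3*t), t*exp(3*t), 0]
  [-t*exp(3*t), -t*exp(3*t) + exp(3*t), 0]
  [-t*exp(3*t), -t*exp(3*t), exp(3*t)]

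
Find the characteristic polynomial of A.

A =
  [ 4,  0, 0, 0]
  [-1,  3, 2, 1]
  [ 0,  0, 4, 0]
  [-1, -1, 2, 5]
x^4 - 16*x^3 + 96*x^2 - 256*x + 256

Expanding det(x·I − A) (e.g. by cofactor expansion or by noting that A is similar to its Jordan form J, which has the same characteristic polynomial as A) gives
  χ_A(x) = x^4 - 16*x^3 + 96*x^2 - 256*x + 256
which factors as (x - 4)^4. The eigenvalues (with algebraic multiplicities) are λ = 4 with multiplicity 4.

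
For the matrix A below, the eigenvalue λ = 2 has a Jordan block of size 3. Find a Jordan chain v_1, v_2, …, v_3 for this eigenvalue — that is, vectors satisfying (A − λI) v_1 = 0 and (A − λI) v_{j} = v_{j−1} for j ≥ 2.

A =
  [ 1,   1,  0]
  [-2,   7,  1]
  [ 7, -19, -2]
A Jordan chain for λ = 2 of length 3:
v_1 = (-1, -1, 3)ᵀ
v_2 = (-1, -2, 7)ᵀ
v_3 = (1, 0, 0)ᵀ

Let N = A − (2)·I. We want v_3 with N^3 v_3 = 0 but N^2 v_3 ≠ 0; then v_{j-1} := N · v_j for j = 3, …, 2.

Pick v_3 = (1, 0, 0)ᵀ.
Then v_2 = N · v_3 = (-1, -2, 7)ᵀ.
Then v_1 = N · v_2 = (-1, -1, 3)ᵀ.

Sanity check: (A − (2)·I) v_1 = (0, 0, 0)ᵀ = 0. ✓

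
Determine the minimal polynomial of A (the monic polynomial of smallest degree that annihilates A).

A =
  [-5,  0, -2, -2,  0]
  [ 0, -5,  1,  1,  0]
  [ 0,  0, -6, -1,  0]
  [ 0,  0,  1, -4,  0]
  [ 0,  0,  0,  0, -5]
x^2 + 10*x + 25

The characteristic polynomial is χ_A(x) = (x + 5)^5, so the eigenvalues are known. The minimal polynomial is
  m_A(x) = Π_λ (x − λ)^{k_λ}
where k_λ is the size of the *largest* Jordan block for λ (equivalently, the smallest k with (A − λI)^k v = 0 for every generalised eigenvector v of λ).

  λ = -5: largest Jordan block has size 2, contributing (x + 5)^2

So m_A(x) = (x + 5)^2 = x^2 + 10*x + 25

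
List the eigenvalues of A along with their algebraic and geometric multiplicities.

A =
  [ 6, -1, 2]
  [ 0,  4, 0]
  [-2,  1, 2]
λ = 4: alg = 3, geom = 2

Step 1 — factor the characteristic polynomial to read off the algebraic multiplicities:
  χ_A(x) = (x - 4)^3

Step 2 — compute geometric multiplicities via the rank-nullity identity g(λ) = n − rank(A − λI):
  rank(A − (4)·I) = 1, so dim ker(A − (4)·I) = n − 1 = 2

Summary:
  λ = 4: algebraic multiplicity = 3, geometric multiplicity = 2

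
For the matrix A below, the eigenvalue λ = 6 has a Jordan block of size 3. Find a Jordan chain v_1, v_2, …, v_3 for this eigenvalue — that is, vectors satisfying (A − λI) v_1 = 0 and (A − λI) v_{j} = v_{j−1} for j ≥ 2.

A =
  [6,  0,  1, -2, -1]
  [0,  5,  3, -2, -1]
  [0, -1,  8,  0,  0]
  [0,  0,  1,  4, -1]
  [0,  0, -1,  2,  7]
A Jordan chain for λ = 6 of length 3:
v_1 = (-1, -2, -1, -1, 1)ᵀ
v_2 = (0, -1, -1, 0, 0)ᵀ
v_3 = (0, 1, 0, 0, 0)ᵀ

Let N = A − (6)·I. We want v_3 with N^3 v_3 = 0 but N^2 v_3 ≠ 0; then v_{j-1} := N · v_j for j = 3, …, 2.

Pick v_3 = (0, 1, 0, 0, 0)ᵀ.
Then v_2 = N · v_3 = (0, -1, -1, 0, 0)ᵀ.
Then v_1 = N · v_2 = (-1, -2, -1, -1, 1)ᵀ.

Sanity check: (A − (6)·I) v_1 = (0, 0, 0, 0, 0)ᵀ = 0. ✓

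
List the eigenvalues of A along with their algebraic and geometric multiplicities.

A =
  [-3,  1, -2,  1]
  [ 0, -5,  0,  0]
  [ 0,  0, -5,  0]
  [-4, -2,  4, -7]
λ = -5: alg = 4, geom = 3

Step 1 — factor the characteristic polynomial to read off the algebraic multiplicities:
  χ_A(x) = (x + 5)^4

Step 2 — compute geometric multiplicities via the rank-nullity identity g(λ) = n − rank(A − λI):
  rank(A − (-5)·I) = 1, so dim ker(A − (-5)·I) = n − 1 = 3

Summary:
  λ = -5: algebraic multiplicity = 4, geometric multiplicity = 3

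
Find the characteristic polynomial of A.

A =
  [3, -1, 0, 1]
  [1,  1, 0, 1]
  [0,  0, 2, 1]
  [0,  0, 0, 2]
x^4 - 8*x^3 + 24*x^2 - 32*x + 16

Expanding det(x·I − A) (e.g. by cofactor expansion or by noting that A is similar to its Jordan form J, which has the same characteristic polynomial as A) gives
  χ_A(x) = x^4 - 8*x^3 + 24*x^2 - 32*x + 16
which factors as (x - 2)^4. The eigenvalues (with algebraic multiplicities) are λ = 2 with multiplicity 4.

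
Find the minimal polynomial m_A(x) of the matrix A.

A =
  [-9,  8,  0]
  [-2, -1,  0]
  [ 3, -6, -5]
x^2 + 10*x + 25

The characteristic polynomial is χ_A(x) = (x + 5)^3, so the eigenvalues are known. The minimal polynomial is
  m_A(x) = Π_λ (x − λ)^{k_λ}
where k_λ is the size of the *largest* Jordan block for λ (equivalently, the smallest k with (A − λI)^k v = 0 for every generalised eigenvector v of λ).

  λ = -5: largest Jordan block has size 2, contributing (x + 5)^2

So m_A(x) = (x + 5)^2 = x^2 + 10*x + 25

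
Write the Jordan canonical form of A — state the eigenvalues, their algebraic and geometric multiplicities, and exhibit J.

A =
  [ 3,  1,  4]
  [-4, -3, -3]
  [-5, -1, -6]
J_3(-2)

The characteristic polynomial is
  det(x·I − A) = x^3 + 6*x^2 + 12*x + 8 = (x + 2)^3

Eigenvalues and multiplicities (the geometric multiplicity of λ is n − rank(A − λI), which equals the number of Jordan blocks for λ):
  λ = -2: algebraic multiplicity = 3, geometric multiplicity = 1

Determining the block sizes for each eigenvalue:
  λ = -2: one block (gm = 1), so the single block has size am = 3 → block sizes [3]

Assembling the blocks gives a Jordan form
J =
  [-2,  1,  0]
  [ 0, -2,  1]
  [ 0,  0, -2]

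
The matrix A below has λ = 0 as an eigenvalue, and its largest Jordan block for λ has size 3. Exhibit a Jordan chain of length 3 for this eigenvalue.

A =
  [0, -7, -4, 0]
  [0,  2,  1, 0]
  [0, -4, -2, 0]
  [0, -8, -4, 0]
A Jordan chain for λ = 0 of length 3:
v_1 = (2, 0, 0, 0)ᵀ
v_2 = (-7, 2, -4, -8)ᵀ
v_3 = (0, 1, 0, 0)ᵀ

Let N = A − (0)·I. We want v_3 with N^3 v_3 = 0 but N^2 v_3 ≠ 0; then v_{j-1} := N · v_j for j = 3, …, 2.

Pick v_3 = (0, 1, 0, 0)ᵀ.
Then v_2 = N · v_3 = (-7, 2, -4, -8)ᵀ.
Then v_1 = N · v_2 = (2, 0, 0, 0)ᵀ.

Sanity check: (A − (0)·I) v_1 = (0, 0, 0, 0)ᵀ = 0. ✓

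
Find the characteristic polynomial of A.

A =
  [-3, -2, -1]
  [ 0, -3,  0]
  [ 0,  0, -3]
x^3 + 9*x^2 + 27*x + 27

Expanding det(x·I − A) (e.g. by cofactor expansion or by noting that A is similar to its Jordan form J, which has the same characteristic polynomial as A) gives
  χ_A(x) = x^3 + 9*x^2 + 27*x + 27
which factors as (x + 3)^3. The eigenvalues (with algebraic multiplicities) are λ = -3 with multiplicity 3.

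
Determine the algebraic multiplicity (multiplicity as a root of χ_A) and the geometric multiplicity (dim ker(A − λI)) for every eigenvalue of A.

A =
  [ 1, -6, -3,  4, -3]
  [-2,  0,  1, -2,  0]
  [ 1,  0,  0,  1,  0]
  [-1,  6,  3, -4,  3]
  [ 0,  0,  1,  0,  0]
λ = -3: alg = 1, geom = 1; λ = 0: alg = 4, geom = 2

Step 1 — factor the characteristic polynomial to read off the algebraic multiplicities:
  χ_A(x) = x^4*(x + 3)

Step 2 — compute geometric multiplicities via the rank-nullity identity g(λ) = n − rank(A − λI):
  rank(A − (-3)·I) = 4, so dim ker(A − (-3)·I) = n − 4 = 1
  rank(A − (0)·I) = 3, so dim ker(A − (0)·I) = n − 3 = 2

Summary:
  λ = -3: algebraic multiplicity = 1, geometric multiplicity = 1
  λ = 0: algebraic multiplicity = 4, geometric multiplicity = 2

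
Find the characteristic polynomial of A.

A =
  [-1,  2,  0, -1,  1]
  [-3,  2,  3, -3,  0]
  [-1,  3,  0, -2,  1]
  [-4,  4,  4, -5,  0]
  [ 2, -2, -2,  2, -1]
x^5 + 5*x^4 + 10*x^3 + 10*x^2 + 5*x + 1

Expanding det(x·I − A) (e.g. by cofactor expansion or by noting that A is similar to its Jordan form J, which has the same characteristic polynomial as A) gives
  χ_A(x) = x^5 + 5*x^4 + 10*x^3 + 10*x^2 + 5*x + 1
which factors as (x + 1)^5. The eigenvalues (with algebraic multiplicities) are λ = -1 with multiplicity 5.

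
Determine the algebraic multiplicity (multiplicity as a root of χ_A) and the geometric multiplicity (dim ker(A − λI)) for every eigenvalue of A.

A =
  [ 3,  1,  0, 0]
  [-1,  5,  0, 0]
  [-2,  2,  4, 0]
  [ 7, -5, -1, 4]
λ = 4: alg = 4, geom = 2

Step 1 — factor the characteristic polynomial to read off the algebraic multiplicities:
  χ_A(x) = (x - 4)^4

Step 2 — compute geometric multiplicities via the rank-nullity identity g(λ) = n − rank(A − λI):
  rank(A − (4)·I) = 2, so dim ker(A − (4)·I) = n − 2 = 2

Summary:
  λ = 4: algebraic multiplicity = 4, geometric multiplicity = 2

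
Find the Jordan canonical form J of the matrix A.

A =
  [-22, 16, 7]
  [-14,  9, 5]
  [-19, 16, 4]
J_3(-3)

The characteristic polynomial is
  det(x·I − A) = x^3 + 9*x^2 + 27*x + 27 = (x + 3)^3

Eigenvalues and multiplicities (the geometric multiplicity of λ is n − rank(A − λI), which equals the number of Jordan blocks for λ):
  λ = -3: algebraic multiplicity = 3, geometric multiplicity = 1

Determining the block sizes for each eigenvalue:
  λ = -3: one block (gm = 1), so the single block has size am = 3 → block sizes [3]

Assembling the blocks gives a Jordan form
J =
  [-3,  1,  0]
  [ 0, -3,  1]
  [ 0,  0, -3]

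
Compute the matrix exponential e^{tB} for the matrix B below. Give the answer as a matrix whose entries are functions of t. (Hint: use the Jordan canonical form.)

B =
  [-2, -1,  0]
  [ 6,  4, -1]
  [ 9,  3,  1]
e^{tB} =
  [3*t^2*exp(t)/2 - 3*t*exp(t) + exp(t), -t*exp(t), t^2*exp(t)/2]
  [-9*t^2*exp(t)/2 + 6*t*exp(t), 3*t*exp(t) + exp(t), -3*t^2*exp(t)/2 - t*exp(t)]
  [-9*t^2*exp(t)/2 + 9*t*exp(t), 3*t*exp(t), -3*t^2*exp(t)/2 + exp(t)]

Strategy: write B = P · J · P⁻¹ where J is a Jordan canonical form, so e^{tB} = P · e^{tJ} · P⁻¹, and e^{tJ} can be computed block-by-block.

B has Jordan form
J =
  [1, 1, 0]
  [0, 1, 1]
  [0, 0, 1]
(up to reordering of blocks).

Per-block formulas:
  For a 3×3 Jordan block J_3(1): exp(t · J_3(1)) = e^(1t)·(I + t·N + (t^2/2)·N^2), where N is the 3×3 nilpotent shift.

After assembling e^{tJ} and conjugating by P, we get:

e^{tB} =
  [3*t^2*exp(t)/2 - 3*t*exp(t) + exp(t), -t*exp(t), t^2*exp(t)/2]
  [-9*t^2*exp(t)/2 + 6*t*exp(t), 3*t*exp(t) + exp(t), -3*t^2*exp(t)/2 - t*exp(t)]
  [-9*t^2*exp(t)/2 + 9*t*exp(t), 3*t*exp(t), -3*t^2*exp(t)/2 + exp(t)]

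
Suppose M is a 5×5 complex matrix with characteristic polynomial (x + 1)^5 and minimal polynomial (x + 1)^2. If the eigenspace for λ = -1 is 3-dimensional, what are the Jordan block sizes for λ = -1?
Block sizes for λ = -1: [2, 2, 1]

Step 1 — from the characteristic polynomial, algebraic multiplicity of λ = -1 is 5. From dim ker(M − (-1)·I) = 3, there are exactly 3 Jordan blocks for λ = -1.
Step 2 — from the minimal polynomial, the factor (x + 1)^2 tells us the largest block for λ = -1 has size 2.
Step 3 — with total size 5, 3 blocks, and largest block 2, the block sizes (in nonincreasing order) are [2, 2, 1].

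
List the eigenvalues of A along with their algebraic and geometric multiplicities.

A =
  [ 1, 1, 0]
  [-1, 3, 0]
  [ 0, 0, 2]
λ = 2: alg = 3, geom = 2

Step 1 — factor the characteristic polynomial to read off the algebraic multiplicities:
  χ_A(x) = (x - 2)^3

Step 2 — compute geometric multiplicities via the rank-nullity identity g(λ) = n − rank(A − λI):
  rank(A − (2)·I) = 1, so dim ker(A − (2)·I) = n − 1 = 2

Summary:
  λ = 2: algebraic multiplicity = 3, geometric multiplicity = 2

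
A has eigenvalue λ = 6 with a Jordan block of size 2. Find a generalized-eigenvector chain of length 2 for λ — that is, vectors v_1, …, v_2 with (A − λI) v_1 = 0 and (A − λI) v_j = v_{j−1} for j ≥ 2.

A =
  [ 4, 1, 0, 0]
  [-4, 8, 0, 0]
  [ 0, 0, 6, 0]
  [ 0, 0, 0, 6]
A Jordan chain for λ = 6 of length 2:
v_1 = (-2, -4, 0, 0)ᵀ
v_2 = (1, 0, 0, 0)ᵀ

Let N = A − (6)·I. We want v_2 with N^2 v_2 = 0 but N^1 v_2 ≠ 0; then v_{j-1} := N · v_j for j = 2, …, 2.

Pick v_2 = (1, 0, 0, 0)ᵀ.
Then v_1 = N · v_2 = (-2, -4, 0, 0)ᵀ.

Sanity check: (A − (6)·I) v_1 = (0, 0, 0, 0)ᵀ = 0. ✓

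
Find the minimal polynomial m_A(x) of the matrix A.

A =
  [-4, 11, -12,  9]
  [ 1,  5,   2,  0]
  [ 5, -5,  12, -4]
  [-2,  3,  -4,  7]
x^4 - 20*x^3 + 144*x^2 - 432*x + 432

The characteristic polynomial is χ_A(x) = (x - 6)^3*(x - 2), so the eigenvalues are known. The minimal polynomial is
  m_A(x) = Π_λ (x − λ)^{k_λ}
where k_λ is the size of the *largest* Jordan block for λ (equivalently, the smallest k with (A − λI)^k v = 0 for every generalised eigenvector v of λ).

  λ = 2: largest Jordan block has size 1, contributing (x − 2)
  λ = 6: largest Jordan block has size 3, contributing (x − 6)^3

So m_A(x) = (x - 6)^3*(x - 2) = x^4 - 20*x^3 + 144*x^2 - 432*x + 432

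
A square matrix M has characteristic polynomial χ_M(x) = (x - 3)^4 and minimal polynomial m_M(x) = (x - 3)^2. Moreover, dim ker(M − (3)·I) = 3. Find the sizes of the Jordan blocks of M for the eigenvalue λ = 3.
Block sizes for λ = 3: [2, 1, 1]

Step 1 — from the characteristic polynomial, algebraic multiplicity of λ = 3 is 4. From dim ker(M − (3)·I) = 3, there are exactly 3 Jordan blocks for λ = 3.
Step 2 — from the minimal polynomial, the factor (x − 3)^2 tells us the largest block for λ = 3 has size 2.
Step 3 — with total size 4, 3 blocks, and largest block 2, the block sizes (in nonincreasing order) are [2, 1, 1].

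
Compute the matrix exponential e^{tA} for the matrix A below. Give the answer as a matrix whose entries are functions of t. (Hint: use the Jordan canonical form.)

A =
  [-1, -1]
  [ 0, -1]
e^{tA} =
  [exp(-t), -t*exp(-t)]
  [0, exp(-t)]

Strategy: write A = P · J · P⁻¹ where J is a Jordan canonical form, so e^{tA} = P · e^{tJ} · P⁻¹, and e^{tJ} can be computed block-by-block.

A has Jordan form
J =
  [-1,  1]
  [ 0, -1]
(up to reordering of blocks).

Per-block formulas:
  For a 2×2 Jordan block J_2(-1): exp(t · J_2(-1)) = e^(-1t)·(I + t·N), where N is the 2×2 nilpotent shift.

After assembling e^{tJ} and conjugating by P, we get:

e^{tA} =
  [exp(-t), -t*exp(-t)]
  [0, exp(-t)]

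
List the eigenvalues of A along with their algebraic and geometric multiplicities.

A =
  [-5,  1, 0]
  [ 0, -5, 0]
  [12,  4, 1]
λ = -5: alg = 2, geom = 1; λ = 1: alg = 1, geom = 1

Step 1 — factor the characteristic polynomial to read off the algebraic multiplicities:
  χ_A(x) = (x - 1)*(x + 5)^2

Step 2 — compute geometric multiplicities via the rank-nullity identity g(λ) = n − rank(A − λI):
  rank(A − (-5)·I) = 2, so dim ker(A − (-5)·I) = n − 2 = 1
  rank(A − (1)·I) = 2, so dim ker(A − (1)·I) = n − 2 = 1

Summary:
  λ = -5: algebraic multiplicity = 2, geometric multiplicity = 1
  λ = 1: algebraic multiplicity = 1, geometric multiplicity = 1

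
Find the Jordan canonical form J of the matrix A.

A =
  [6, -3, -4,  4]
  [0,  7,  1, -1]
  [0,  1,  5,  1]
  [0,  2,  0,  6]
J_3(6) ⊕ J_1(6)

The characteristic polynomial is
  det(x·I − A) = x^4 - 24*x^3 + 216*x^2 - 864*x + 1296 = (x - 6)^4

Eigenvalues and multiplicities (the geometric multiplicity of λ is n − rank(A − λI), which equals the number of Jordan blocks for λ):
  λ = 6: algebraic multiplicity = 4, geometric multiplicity = 2

Determining the block sizes for each eigenvalue:
  λ = 6: with am = 4 and gm = 2, the partition is not yet determined (e.g. several partitions of 4 into 2 parts exist). Let N = A − (6)·I. Computing rank(N^1) = 2, rank(N^2) = 1, rank(N^3) = 0; the number of blocks of size ≥ j is rank(N^{j−1}) − rank(N^j), giving [2, 1, 1]. So we have 1 block(s) of size 3, 1 block(s) of size 1 → block sizes [3, 1]

Assembling the blocks gives a Jordan form
J =
  [6, 1, 0, 0]
  [0, 6, 1, 0]
  [0, 0, 6, 0]
  [0, 0, 0, 6]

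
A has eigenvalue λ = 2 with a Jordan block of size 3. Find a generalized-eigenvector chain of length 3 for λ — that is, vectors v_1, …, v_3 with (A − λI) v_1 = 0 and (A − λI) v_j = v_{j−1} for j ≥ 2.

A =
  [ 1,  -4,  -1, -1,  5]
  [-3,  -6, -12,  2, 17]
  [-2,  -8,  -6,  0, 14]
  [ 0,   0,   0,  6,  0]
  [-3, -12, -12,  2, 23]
A Jordan chain for λ = 2 of length 3:
v_1 = (-3, -9, -6, 0, -9)ᵀ
v_2 = (-1, -12, -8, 0, -12)ᵀ
v_3 = (0, 0, 1, 0, 0)ᵀ

Let N = A − (2)·I. We want v_3 with N^3 v_3 = 0 but N^2 v_3 ≠ 0; then v_{j-1} := N · v_j for j = 3, …, 2.

Pick v_3 = (0, 0, 1, 0, 0)ᵀ.
Then v_2 = N · v_3 = (-1, -12, -8, 0, -12)ᵀ.
Then v_1 = N · v_2 = (-3, -9, -6, 0, -9)ᵀ.

Sanity check: (A − (2)·I) v_1 = (0, 0, 0, 0, 0)ᵀ = 0. ✓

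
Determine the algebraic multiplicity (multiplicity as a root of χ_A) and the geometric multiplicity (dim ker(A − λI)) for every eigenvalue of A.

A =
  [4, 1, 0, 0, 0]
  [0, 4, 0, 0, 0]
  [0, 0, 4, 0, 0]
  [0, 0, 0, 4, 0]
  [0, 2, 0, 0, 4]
λ = 4: alg = 5, geom = 4

Step 1 — factor the characteristic polynomial to read off the algebraic multiplicities:
  χ_A(x) = (x - 4)^5

Step 2 — compute geometric multiplicities via the rank-nullity identity g(λ) = n − rank(A − λI):
  rank(A − (4)·I) = 1, so dim ker(A − (4)·I) = n − 1 = 4

Summary:
  λ = 4: algebraic multiplicity = 5, geometric multiplicity = 4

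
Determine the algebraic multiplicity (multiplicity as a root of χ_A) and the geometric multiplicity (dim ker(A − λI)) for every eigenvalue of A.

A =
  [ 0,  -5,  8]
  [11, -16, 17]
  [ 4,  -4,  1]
λ = -5: alg = 3, geom = 1

Step 1 — factor the characteristic polynomial to read off the algebraic multiplicities:
  χ_A(x) = (x + 5)^3

Step 2 — compute geometric multiplicities via the rank-nullity identity g(λ) = n − rank(A − λI):
  rank(A − (-5)·I) = 2, so dim ker(A − (-5)·I) = n − 2 = 1

Summary:
  λ = -5: algebraic multiplicity = 3, geometric multiplicity = 1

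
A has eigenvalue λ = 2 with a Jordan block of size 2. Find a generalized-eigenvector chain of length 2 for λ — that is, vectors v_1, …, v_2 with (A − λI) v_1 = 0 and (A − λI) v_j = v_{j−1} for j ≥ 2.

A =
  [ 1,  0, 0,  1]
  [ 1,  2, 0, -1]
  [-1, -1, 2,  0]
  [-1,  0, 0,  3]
A Jordan chain for λ = 2 of length 2:
v_1 = (-1, 1, -1, -1)ᵀ
v_2 = (1, 0, 0, 0)ᵀ

Let N = A − (2)·I. We want v_2 with N^2 v_2 = 0 but N^1 v_2 ≠ 0; then v_{j-1} := N · v_j for j = 2, …, 2.

Pick v_2 = (1, 0, 0, 0)ᵀ.
Then v_1 = N · v_2 = (-1, 1, -1, -1)ᵀ.

Sanity check: (A − (2)·I) v_1 = (0, 0, 0, 0)ᵀ = 0. ✓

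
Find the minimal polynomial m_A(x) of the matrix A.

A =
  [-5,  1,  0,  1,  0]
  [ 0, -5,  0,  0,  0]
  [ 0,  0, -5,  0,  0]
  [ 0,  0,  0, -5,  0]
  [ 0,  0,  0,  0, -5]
x^2 + 10*x + 25

The characteristic polynomial is χ_A(x) = (x + 5)^5, so the eigenvalues are known. The minimal polynomial is
  m_A(x) = Π_λ (x − λ)^{k_λ}
where k_λ is the size of the *largest* Jordan block for λ (equivalently, the smallest k with (A − λI)^k v = 0 for every generalised eigenvector v of λ).

  λ = -5: largest Jordan block has size 2, contributing (x + 5)^2

So m_A(x) = (x + 5)^2 = x^2 + 10*x + 25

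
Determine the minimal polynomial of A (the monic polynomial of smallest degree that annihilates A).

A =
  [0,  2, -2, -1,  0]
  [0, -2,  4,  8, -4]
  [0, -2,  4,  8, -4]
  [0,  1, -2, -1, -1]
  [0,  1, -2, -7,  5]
x^4 - 6*x^3

The characteristic polynomial is χ_A(x) = x^4*(x - 6), so the eigenvalues are known. The minimal polynomial is
  m_A(x) = Π_λ (x − λ)^{k_λ}
where k_λ is the size of the *largest* Jordan block for λ (equivalently, the smallest k with (A − λI)^k v = 0 for every generalised eigenvector v of λ).

  λ = 0: largest Jordan block has size 3, contributing (x − 0)^3
  λ = 6: largest Jordan block has size 1, contributing (x − 6)

So m_A(x) = x^3*(x - 6) = x^4 - 6*x^3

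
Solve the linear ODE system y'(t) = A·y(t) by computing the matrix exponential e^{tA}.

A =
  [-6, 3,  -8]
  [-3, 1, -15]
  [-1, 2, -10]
e^{tA} =
  [-t*exp(-5*t) + exp(-5*t), -t^2*exp(-5*t)/2 + 3*t*exp(-5*t), 3*t^2*exp(-5*t)/2 - 8*t*exp(-5*t)]
  [-3*t*exp(-5*t), -3*t^2*exp(-5*t)/2 + 6*t*exp(-5*t) + exp(-5*t), 9*t^2*exp(-5*t)/2 - 15*t*exp(-5*t)]
  [-t*exp(-5*t), -t^2*exp(-5*t)/2 + 2*t*exp(-5*t), 3*t^2*exp(-5*t)/2 - 5*t*exp(-5*t) + exp(-5*t)]

Strategy: write A = P · J · P⁻¹ where J is a Jordan canonical form, so e^{tA} = P · e^{tJ} · P⁻¹, and e^{tJ} can be computed block-by-block.

A has Jordan form
J =
  [-5,  1,  0]
  [ 0, -5,  1]
  [ 0,  0, -5]
(up to reordering of blocks).

Per-block formulas:
  For a 3×3 Jordan block J_3(-5): exp(t · J_3(-5)) = e^(-5t)·(I + t·N + (t^2/2)·N^2), where N is the 3×3 nilpotent shift.

After assembling e^{tJ} and conjugating by P, we get:

e^{tA} =
  [-t*exp(-5*t) + exp(-5*t), -t^2*exp(-5*t)/2 + 3*t*exp(-5*t), 3*t^2*exp(-5*t)/2 - 8*t*exp(-5*t)]
  [-3*t*exp(-5*t), -3*t^2*exp(-5*t)/2 + 6*t*exp(-5*t) + exp(-5*t), 9*t^2*exp(-5*t)/2 - 15*t*exp(-5*t)]
  [-t*exp(-5*t), -t^2*exp(-5*t)/2 + 2*t*exp(-5*t), 3*t^2*exp(-5*t)/2 - 5*t*exp(-5*t) + exp(-5*t)]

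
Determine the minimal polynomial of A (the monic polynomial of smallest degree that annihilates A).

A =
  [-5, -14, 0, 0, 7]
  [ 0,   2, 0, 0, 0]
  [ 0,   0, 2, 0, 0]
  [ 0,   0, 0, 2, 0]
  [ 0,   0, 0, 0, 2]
x^2 + 3*x - 10

The characteristic polynomial is χ_A(x) = (x - 2)^4*(x + 5), so the eigenvalues are known. The minimal polynomial is
  m_A(x) = Π_λ (x − λ)^{k_λ}
where k_λ is the size of the *largest* Jordan block for λ (equivalently, the smallest k with (A − λI)^k v = 0 for every generalised eigenvector v of λ).

  λ = -5: largest Jordan block has size 1, contributing (x + 5)
  λ = 2: largest Jordan block has size 1, contributing (x − 2)

So m_A(x) = (x - 2)*(x + 5) = x^2 + 3*x - 10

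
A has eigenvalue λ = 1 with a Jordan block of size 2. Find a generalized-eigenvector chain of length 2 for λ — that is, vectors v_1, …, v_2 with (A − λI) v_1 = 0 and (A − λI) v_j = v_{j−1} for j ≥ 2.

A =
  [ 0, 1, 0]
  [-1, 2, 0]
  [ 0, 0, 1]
A Jordan chain for λ = 1 of length 2:
v_1 = (-1, -1, 0)ᵀ
v_2 = (1, 0, 0)ᵀ

Let N = A − (1)·I. We want v_2 with N^2 v_2 = 0 but N^1 v_2 ≠ 0; then v_{j-1} := N · v_j for j = 2, …, 2.

Pick v_2 = (1, 0, 0)ᵀ.
Then v_1 = N · v_2 = (-1, -1, 0)ᵀ.

Sanity check: (A − (1)·I) v_1 = (0, 0, 0)ᵀ = 0. ✓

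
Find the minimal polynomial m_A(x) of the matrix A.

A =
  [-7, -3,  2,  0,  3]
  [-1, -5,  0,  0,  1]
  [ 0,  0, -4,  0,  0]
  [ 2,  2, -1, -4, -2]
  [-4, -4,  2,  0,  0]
x^2 + 8*x + 16

The characteristic polynomial is χ_A(x) = (x + 4)^5, so the eigenvalues are known. The minimal polynomial is
  m_A(x) = Π_λ (x − λ)^{k_λ}
where k_λ is the size of the *largest* Jordan block for λ (equivalently, the smallest k with (A − λI)^k v = 0 for every generalised eigenvector v of λ).

  λ = -4: largest Jordan block has size 2, contributing (x + 4)^2

So m_A(x) = (x + 4)^2 = x^2 + 8*x + 16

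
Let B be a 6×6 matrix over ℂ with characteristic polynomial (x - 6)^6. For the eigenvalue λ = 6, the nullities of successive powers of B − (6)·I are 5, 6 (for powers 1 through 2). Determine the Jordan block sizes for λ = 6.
Block sizes for λ = 6: [2, 1, 1, 1, 1]

From the dimensions of kernels of powers, the number of Jordan blocks of size at least j is d_j − d_{j−1} where d_j = dim ker(N^j) (with d_0 = 0). Computing the differences gives [5, 1].
The number of blocks of size exactly k is (#blocks of size ≥ k) − (#blocks of size ≥ k + 1), so the partition is: 4 block(s) of size 1, 1 block(s) of size 2.
In nonincreasing order the block sizes are [2, 1, 1, 1, 1].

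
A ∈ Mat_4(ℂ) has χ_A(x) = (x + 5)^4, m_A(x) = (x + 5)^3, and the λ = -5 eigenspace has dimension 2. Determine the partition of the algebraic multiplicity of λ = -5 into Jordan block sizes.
Block sizes for λ = -5: [3, 1]

Step 1 — from the characteristic polynomial, algebraic multiplicity of λ = -5 is 4. From dim ker(A − (-5)·I) = 2, there are exactly 2 Jordan blocks for λ = -5.
Step 2 — from the minimal polynomial, the factor (x + 5)^3 tells us the largest block for λ = -5 has size 3.
Step 3 — with total size 4, 2 blocks, and largest block 3, the block sizes (in nonincreasing order) are [3, 1].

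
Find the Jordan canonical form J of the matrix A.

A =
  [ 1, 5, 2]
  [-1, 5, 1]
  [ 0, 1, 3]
J_3(3)

The characteristic polynomial is
  det(x·I − A) = x^3 - 9*x^2 + 27*x - 27 = (x - 3)^3

Eigenvalues and multiplicities (the geometric multiplicity of λ is n − rank(A − λI), which equals the number of Jordan blocks for λ):
  λ = 3: algebraic multiplicity = 3, geometric multiplicity = 1

Determining the block sizes for each eigenvalue:
  λ = 3: one block (gm = 1), so the single block has size am = 3 → block sizes [3]

Assembling the blocks gives a Jordan form
J =
  [3, 1, 0]
  [0, 3, 1]
  [0, 0, 3]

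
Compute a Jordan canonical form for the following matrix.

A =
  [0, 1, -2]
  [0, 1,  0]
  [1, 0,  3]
J_2(1) ⊕ J_1(2)

The characteristic polynomial is
  det(x·I − A) = x^3 - 4*x^2 + 5*x - 2 = (x - 2)*(x - 1)^2

Eigenvalues and multiplicities (the geometric multiplicity of λ is n − rank(A − λI), which equals the number of Jordan blocks for λ):
  λ = 1: algebraic multiplicity = 2, geometric multiplicity = 1
  λ = 2: algebraic multiplicity = 1, geometric multiplicity = 1

Determining the block sizes for each eigenvalue:
  λ = 1: one block (gm = 1), so the single block has size am = 2 → block sizes [2]
  λ = 2: one block (gm = 1), so the single block has size am = 1 → block sizes [1]

Assembling the blocks gives a Jordan form
J =
  [1, 1, 0]
  [0, 1, 0]
  [0, 0, 2]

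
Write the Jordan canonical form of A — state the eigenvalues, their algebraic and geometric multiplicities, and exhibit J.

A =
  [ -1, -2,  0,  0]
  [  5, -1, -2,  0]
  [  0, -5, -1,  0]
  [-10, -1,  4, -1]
J_3(-1) ⊕ J_1(-1)

The characteristic polynomial is
  det(x·I − A) = x^4 + 4*x^3 + 6*x^2 + 4*x + 1 = (x + 1)^4

Eigenvalues and multiplicities (the geometric multiplicity of λ is n − rank(A − λI), which equals the number of Jordan blocks for λ):
  λ = -1: algebraic multiplicity = 4, geometric multiplicity = 2

Determining the block sizes for each eigenvalue:
  λ = -1: with am = 4 and gm = 2, the partition is not yet determined (e.g. several partitions of 4 into 2 parts exist). Let N = A − (-1)·I. Computing rank(N^1) = 2, rank(N^2) = 1, rank(N^3) = 0; the number of blocks of size ≥ j is rank(N^{j−1}) − rank(N^j), giving [2, 1, 1]. So we have 1 block(s) of size 3, 1 block(s) of size 1 → block sizes [3, 1]

Assembling the blocks gives a Jordan form
J =
  [-1,  1,  0,  0]
  [ 0, -1,  1,  0]
  [ 0,  0, -1,  0]
  [ 0,  0,  0, -1]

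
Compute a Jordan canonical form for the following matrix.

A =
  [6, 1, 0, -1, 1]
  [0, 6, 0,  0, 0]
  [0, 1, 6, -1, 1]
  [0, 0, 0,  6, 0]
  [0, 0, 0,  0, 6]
J_2(6) ⊕ J_1(6) ⊕ J_1(6) ⊕ J_1(6)

The characteristic polynomial is
  det(x·I − A) = x^5 - 30*x^4 + 360*x^3 - 2160*x^2 + 6480*x - 7776 = (x - 6)^5

Eigenvalues and multiplicities (the geometric multiplicity of λ is n − rank(A − λI), which equals the number of Jordan blocks for λ):
  λ = 6: algebraic multiplicity = 5, geometric multiplicity = 4

Determining the block sizes for each eigenvalue:
  λ = 6: 4 blocks summing to 5 forces exactly one block of size 2 and the rest size 1 → block sizes [2, 1, 1, 1]

Assembling the blocks gives a Jordan form
J =
  [6, 1, 0, 0, 0]
  [0, 6, 0, 0, 0]
  [0, 0, 6, 0, 0]
  [0, 0, 0, 6, 0]
  [0, 0, 0, 0, 6]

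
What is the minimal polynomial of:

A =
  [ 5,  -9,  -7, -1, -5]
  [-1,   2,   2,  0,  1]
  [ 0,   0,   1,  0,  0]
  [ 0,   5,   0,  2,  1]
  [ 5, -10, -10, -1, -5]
x^3 - 3*x^2 + 3*x - 1

The characteristic polynomial is χ_A(x) = (x - 1)^5, so the eigenvalues are known. The minimal polynomial is
  m_A(x) = Π_λ (x − λ)^{k_λ}
where k_λ is the size of the *largest* Jordan block for λ (equivalently, the smallest k with (A − λI)^k v = 0 for every generalised eigenvector v of λ).

  λ = 1: largest Jordan block has size 3, contributing (x − 1)^3

So m_A(x) = (x - 1)^3 = x^3 - 3*x^2 + 3*x - 1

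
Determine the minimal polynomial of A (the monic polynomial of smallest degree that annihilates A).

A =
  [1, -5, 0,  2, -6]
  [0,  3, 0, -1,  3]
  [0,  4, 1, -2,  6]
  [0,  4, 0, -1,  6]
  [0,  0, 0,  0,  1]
x^3 - 3*x^2 + 3*x - 1

The characteristic polynomial is χ_A(x) = (x - 1)^5, so the eigenvalues are known. The minimal polynomial is
  m_A(x) = Π_λ (x − λ)^{k_λ}
where k_λ is the size of the *largest* Jordan block for λ (equivalently, the smallest k with (A − λI)^k v = 0 for every generalised eigenvector v of λ).

  λ = 1: largest Jordan block has size 3, contributing (x − 1)^3

So m_A(x) = (x - 1)^3 = x^3 - 3*x^2 + 3*x - 1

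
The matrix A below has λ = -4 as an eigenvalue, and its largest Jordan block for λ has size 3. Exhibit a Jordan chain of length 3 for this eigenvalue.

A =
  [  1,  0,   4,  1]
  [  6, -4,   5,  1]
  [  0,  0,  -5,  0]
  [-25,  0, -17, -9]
A Jordan chain for λ = -4 of length 3:
v_1 = (0, 5, 0, 0)ᵀ
v_2 = (5, 6, 0, -25)ᵀ
v_3 = (1, 0, 0, 0)ᵀ

Let N = A − (-4)·I. We want v_3 with N^3 v_3 = 0 but N^2 v_3 ≠ 0; then v_{j-1} := N · v_j for j = 3, …, 2.

Pick v_3 = (1, 0, 0, 0)ᵀ.
Then v_2 = N · v_3 = (5, 6, 0, -25)ᵀ.
Then v_1 = N · v_2 = (0, 5, 0, 0)ᵀ.

Sanity check: (A − (-4)·I) v_1 = (0, 0, 0, 0)ᵀ = 0. ✓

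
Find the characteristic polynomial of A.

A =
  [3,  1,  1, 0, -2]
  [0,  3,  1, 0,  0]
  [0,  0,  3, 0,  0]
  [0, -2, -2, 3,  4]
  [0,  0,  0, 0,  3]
x^5 - 15*x^4 + 90*x^3 - 270*x^2 + 405*x - 243

Expanding det(x·I − A) (e.g. by cofactor expansion or by noting that A is similar to its Jordan form J, which has the same characteristic polynomial as A) gives
  χ_A(x) = x^5 - 15*x^4 + 90*x^3 - 270*x^2 + 405*x - 243
which factors as (x - 3)^5. The eigenvalues (with algebraic multiplicities) are λ = 3 with multiplicity 5.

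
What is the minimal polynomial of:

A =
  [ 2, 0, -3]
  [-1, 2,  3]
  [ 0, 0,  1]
x^3 - 5*x^2 + 8*x - 4

The characteristic polynomial is χ_A(x) = (x - 2)^2*(x - 1), so the eigenvalues are known. The minimal polynomial is
  m_A(x) = Π_λ (x − λ)^{k_λ}
where k_λ is the size of the *largest* Jordan block for λ (equivalently, the smallest k with (A − λI)^k v = 0 for every generalised eigenvector v of λ).

  λ = 1: largest Jordan block has size 1, contributing (x − 1)
  λ = 2: largest Jordan block has size 2, contributing (x − 2)^2

So m_A(x) = (x - 2)^2*(x - 1) = x^3 - 5*x^2 + 8*x - 4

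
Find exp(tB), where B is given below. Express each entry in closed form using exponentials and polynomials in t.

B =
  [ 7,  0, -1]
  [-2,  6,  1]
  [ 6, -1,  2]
e^{tB} =
  [-t^2*exp(5*t) + 2*t*exp(5*t) + exp(5*t), t^2*exp(5*t)/2, t^2*exp(5*t)/2 - t*exp(5*t)]
  [-2*t*exp(5*t), t*exp(5*t) + exp(5*t), t*exp(5*t)]
  [-2*t^2*exp(5*t) + 6*t*exp(5*t), t^2*exp(5*t) - t*exp(5*t), t^2*exp(5*t) - 3*t*exp(5*t) + exp(5*t)]

Strategy: write B = P · J · P⁻¹ where J is a Jordan canonical form, so e^{tB} = P · e^{tJ} · P⁻¹, and e^{tJ} can be computed block-by-block.

B has Jordan form
J =
  [5, 1, 0]
  [0, 5, 1]
  [0, 0, 5]
(up to reordering of blocks).

Per-block formulas:
  For a 3×3 Jordan block J_3(5): exp(t · J_3(5)) = e^(5t)·(I + t·N + (t^2/2)·N^2), where N is the 3×3 nilpotent shift.

After assembling e^{tJ} and conjugating by P, we get:

e^{tB} =
  [-t^2*exp(5*t) + 2*t*exp(5*t) + exp(5*t), t^2*exp(5*t)/2, t^2*exp(5*t)/2 - t*exp(5*t)]
  [-2*t*exp(5*t), t*exp(5*t) + exp(5*t), t*exp(5*t)]
  [-2*t^2*exp(5*t) + 6*t*exp(5*t), t^2*exp(5*t) - t*exp(5*t), t^2*exp(5*t) - 3*t*exp(5*t) + exp(5*t)]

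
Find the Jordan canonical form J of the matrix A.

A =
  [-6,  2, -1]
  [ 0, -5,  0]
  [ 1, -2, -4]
J_2(-5) ⊕ J_1(-5)

The characteristic polynomial is
  det(x·I − A) = x^3 + 15*x^2 + 75*x + 125 = (x + 5)^3

Eigenvalues and multiplicities (the geometric multiplicity of λ is n − rank(A − λI), which equals the number of Jordan blocks for λ):
  λ = -5: algebraic multiplicity = 3, geometric multiplicity = 2

Determining the block sizes for each eigenvalue:
  λ = -5: 2 blocks summing to 3 forces exactly one block of size 2 and the rest size 1 → block sizes [2, 1]

Assembling the blocks gives a Jordan form
J =
  [-5,  1,  0]
  [ 0, -5,  0]
  [ 0,  0, -5]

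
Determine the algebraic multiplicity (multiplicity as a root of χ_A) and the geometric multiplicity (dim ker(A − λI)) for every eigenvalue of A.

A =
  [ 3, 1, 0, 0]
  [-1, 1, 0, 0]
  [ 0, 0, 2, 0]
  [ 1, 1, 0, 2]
λ = 2: alg = 4, geom = 3

Step 1 — factor the characteristic polynomial to read off the algebraic multiplicities:
  χ_A(x) = (x - 2)^4

Step 2 — compute geometric multiplicities via the rank-nullity identity g(λ) = n − rank(A − λI):
  rank(A − (2)·I) = 1, so dim ker(A − (2)·I) = n − 1 = 3

Summary:
  λ = 2: algebraic multiplicity = 4, geometric multiplicity = 3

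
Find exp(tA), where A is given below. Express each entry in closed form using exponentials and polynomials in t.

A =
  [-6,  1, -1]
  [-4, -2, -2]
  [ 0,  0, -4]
e^{tA} =
  [-2*t*exp(-4*t) + exp(-4*t), t*exp(-4*t), -t*exp(-4*t)]
  [-4*t*exp(-4*t), 2*t*exp(-4*t) + exp(-4*t), -2*t*exp(-4*t)]
  [0, 0, exp(-4*t)]

Strategy: write A = P · J · P⁻¹ where J is a Jordan canonical form, so e^{tA} = P · e^{tJ} · P⁻¹, and e^{tJ} can be computed block-by-block.

A has Jordan form
J =
  [-4,  1,  0]
  [ 0, -4,  0]
  [ 0,  0, -4]
(up to reordering of blocks).

Per-block formulas:
  For a 2×2 Jordan block J_2(-4): exp(t · J_2(-4)) = e^(-4t)·(I + t·N), where N is the 2×2 nilpotent shift.
  For a 1×1 block at λ = -4: exp(t · [-4]) = [e^(-4t)].

After assembling e^{tJ} and conjugating by P, we get:

e^{tA} =
  [-2*t*exp(-4*t) + exp(-4*t), t*exp(-4*t), -t*exp(-4*t)]
  [-4*t*exp(-4*t), 2*t*exp(-4*t) + exp(-4*t), -2*t*exp(-4*t)]
  [0, 0, exp(-4*t)]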